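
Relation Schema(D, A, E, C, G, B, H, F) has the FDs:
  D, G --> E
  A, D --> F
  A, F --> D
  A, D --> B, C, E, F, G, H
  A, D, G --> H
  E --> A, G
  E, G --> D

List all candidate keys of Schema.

{E}⁺ = {A, B, C, D, E, F, G, H} — all of the relation — so {E} is a candidate key.
{A, D}⁺ = {A, B, C, D, E, F, G, H} — all of the relation — so {A, D} is a candidate key.
{A, F}⁺ = {A, B, C, D, E, F, G, H} — all of the relation — so {A, F} is a candidate key.
{D, G}⁺ = {A, B, C, D, E, F, G, H} — all of the relation — so {D, G} is a candidate key.
No proper subset of any of these is a key, and no other minimal superkey exists.

{A, D}, {A, F}, {D, G}, {E}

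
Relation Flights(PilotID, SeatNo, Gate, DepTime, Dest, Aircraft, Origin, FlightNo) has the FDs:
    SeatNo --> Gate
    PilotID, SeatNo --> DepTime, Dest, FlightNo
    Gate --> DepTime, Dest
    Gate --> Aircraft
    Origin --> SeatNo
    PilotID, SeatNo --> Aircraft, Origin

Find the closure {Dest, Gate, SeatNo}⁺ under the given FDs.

Start with {Dest, Gate, SeatNo}.
Gate --> DepTime, Dest applies; add {DepTime} → now {DepTime, Dest, Gate, SeatNo}.
Gate --> Aircraft applies; add {Aircraft} → now {Aircraft, DepTime, Dest, Gate, SeatNo}.
No further FD applies.

{Aircraft, DepTime, Dest, Gate, SeatNo}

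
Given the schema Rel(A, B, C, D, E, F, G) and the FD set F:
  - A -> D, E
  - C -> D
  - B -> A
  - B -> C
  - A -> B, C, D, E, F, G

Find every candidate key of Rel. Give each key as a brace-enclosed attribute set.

Closure of {A} is {A, B, C, D, E, F, G}, the whole schema; {A} is a candidate key.
Closure of {B} is {A, B, C, D, E, F, G}, the whole schema; {B} is a candidate key.
Any other superkey properly contains one of these, so there are no further candidate keys.

{A}, {B}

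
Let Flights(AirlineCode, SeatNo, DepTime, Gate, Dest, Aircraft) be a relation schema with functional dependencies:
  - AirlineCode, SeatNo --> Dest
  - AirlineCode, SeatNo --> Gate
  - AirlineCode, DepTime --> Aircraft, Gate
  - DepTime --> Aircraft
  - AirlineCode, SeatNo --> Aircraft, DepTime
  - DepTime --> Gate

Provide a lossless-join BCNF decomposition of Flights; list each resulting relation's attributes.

Candidate key of the original relation: {AirlineCode, SeatNo}.
In {Aircraft, AirlineCode, DepTime, Dest, Gate, SeatNo}, {AirlineCode, DepTime} is not a superkey ({AirlineCode, DepTime}⁺ restricted to this set is {Aircraft, AirlineCode, DepTime, Gate}), so split on AirlineCode, DepTime --> Aircraft, Gate into {Aircraft, AirlineCode, DepTime, Gate} and {AirlineCode, DepTime, Dest, SeatNo}.
In {Aircraft, AirlineCode, DepTime, Gate}, {DepTime} is not a superkey ({DepTime}⁺ restricted to this set is {Aircraft, DepTime, Gate}), so split on DepTime --> Aircraft, Gate into {Aircraft, DepTime, Gate} and {AirlineCode, DepTime}.
{Aircraft, DepTime, Gate}: every determinant is a superkey — BCNF.
{AirlineCode, DepTime}: every determinant is a superkey — BCNF.
{AirlineCode, DepTime, Dest, SeatNo}: every determinant is a superkey — BCNF.

{Aircraft, DepTime, Gate}; {AirlineCode, DepTime, Dest, SeatNo}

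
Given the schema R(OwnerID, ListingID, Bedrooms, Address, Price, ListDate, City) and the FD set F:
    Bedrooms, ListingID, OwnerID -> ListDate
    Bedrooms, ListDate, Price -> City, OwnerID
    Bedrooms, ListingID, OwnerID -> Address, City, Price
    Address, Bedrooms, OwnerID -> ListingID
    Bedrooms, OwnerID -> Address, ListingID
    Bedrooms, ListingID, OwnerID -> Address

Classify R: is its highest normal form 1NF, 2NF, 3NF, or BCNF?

BCNF

Candidate keys: {Bedrooms, ListDate, Price}, {Bedrooms, OwnerID}. Prime attributes: {Bedrooms, ListDate, OwnerID, Price}.
The left-hand side of every FD is a superkey, so BCNF is satisfied.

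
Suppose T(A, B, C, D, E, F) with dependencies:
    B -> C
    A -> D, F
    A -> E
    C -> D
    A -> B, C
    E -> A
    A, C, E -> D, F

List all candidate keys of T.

Closure of {A} is {A, B, C, D, E, F}, the whole schema; {A} is a candidate key.
Closure of {E} is {A, B, C, D, E, F}, the whole schema; {E} is a candidate key.
No proper subset of any of these is a key, and no other minimal superkey exists.

{A}, {E}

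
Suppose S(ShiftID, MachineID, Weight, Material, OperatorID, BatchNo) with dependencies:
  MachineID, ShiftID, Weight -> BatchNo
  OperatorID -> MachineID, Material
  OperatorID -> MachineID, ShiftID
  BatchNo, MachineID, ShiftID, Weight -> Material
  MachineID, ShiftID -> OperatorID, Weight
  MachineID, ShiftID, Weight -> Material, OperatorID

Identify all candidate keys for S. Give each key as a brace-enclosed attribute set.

{OperatorID}⁺ = {BatchNo, MachineID, Material, OperatorID, ShiftID, Weight} — all of the relation — so {OperatorID} is a candidate key.
{MachineID, ShiftID}⁺ = {BatchNo, MachineID, Material, OperatorID, ShiftID, Weight} — all of the relation — so {MachineID, ShiftID} is a candidate key.
Any other superkey properly contains one of these, so there are no further candidate keys.

{MachineID, ShiftID}, {OperatorID}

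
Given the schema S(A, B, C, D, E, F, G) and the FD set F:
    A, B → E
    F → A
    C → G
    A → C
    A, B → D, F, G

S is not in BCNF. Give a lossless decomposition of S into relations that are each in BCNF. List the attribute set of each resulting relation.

{A, C}; {A, F}; {B, D, E, F}; {C, G}

Candidate keys of the original relation: {A, B}, {B, F}.
Within {A, B, C, D, E, F, G}: {F}⁺ ∩ {A, B, C, D, E, F, G} = {A, C, F, G}, not the whole set, so F → A, C, G violates BCNF; decompose into {A, C, F, G} and {B, D, E, F}.
Within {A, C, F, G}: {C}⁺ ∩ {A, C, F, G} = {C, G}, not the whole set, so C → G violates BCNF; decompose into {C, G} and {A, C, F}.
{C, G} is in BCNF.
Within {A, C, F}: {A}⁺ ∩ {A, C, F} = {A, C}, not the whole set, so A → C violates BCNF; decompose into {A, C} and {A, F}.
{A, C} is in BCNF.
{A, F} is in BCNF.
{B, D, E, F} is in BCNF.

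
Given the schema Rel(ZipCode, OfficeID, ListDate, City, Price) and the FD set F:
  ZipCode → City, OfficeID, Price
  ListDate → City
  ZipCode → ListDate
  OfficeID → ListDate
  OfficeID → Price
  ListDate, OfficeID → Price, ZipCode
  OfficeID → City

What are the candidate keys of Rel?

{OfficeID} is a candidate key since {OfficeID}⁺ = {City, ListDate, OfficeID, Price, ZipCode} covers every attribute.
{ZipCode} is a candidate key since {ZipCode}⁺ = {City, ListDate, OfficeID, Price, ZipCode} covers every attribute.
No proper subset of any of these is a key, and no other minimal superkey exists.

{OfficeID}, {ZipCode}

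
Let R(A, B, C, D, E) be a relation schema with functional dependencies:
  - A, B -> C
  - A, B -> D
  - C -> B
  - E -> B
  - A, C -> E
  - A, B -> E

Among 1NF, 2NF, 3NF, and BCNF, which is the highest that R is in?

3NF

Candidate keys: {A, B}, {A, C}, {A, E}. Prime attributes: {A, B, C, E}.
C -> B breaks BCNF: {C}⁺ = {B, C}, so {C} is not a superkey.
Its right-hand attributes {B} are all prime, as are those of every other non-superkey FD — the relation is in 3NF.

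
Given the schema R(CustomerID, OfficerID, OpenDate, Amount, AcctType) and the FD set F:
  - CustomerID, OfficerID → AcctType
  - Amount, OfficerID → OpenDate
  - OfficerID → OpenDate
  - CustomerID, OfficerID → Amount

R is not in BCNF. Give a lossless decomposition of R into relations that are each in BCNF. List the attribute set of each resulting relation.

Candidate key of the original relation: {CustomerID, OfficerID}.
{AcctType, Amount, CustomerID, OfficerID, OpenDate}: {Amount, OfficerID} determines {Amount, OfficerID, OpenDate} here but is not a superkey — split on Amount, OfficerID → OpenDate, giving {Amount, OfficerID, OpenDate} and {AcctType, Amount, CustomerID, OfficerID}.
{Amount, OfficerID, OpenDate}: {OfficerID} determines {OfficerID, OpenDate} here but is not a superkey — split on OfficerID → OpenDate, giving {OfficerID, OpenDate} and {Amount, OfficerID}.
{OfficerID, OpenDate} has no BCNF violation.
{Amount, OfficerID} has no BCNF violation.
{AcctType, Amount, CustomerID, OfficerID} has no BCNF violation.

{AcctType, Amount, CustomerID, OfficerID}; {OfficerID, OpenDate}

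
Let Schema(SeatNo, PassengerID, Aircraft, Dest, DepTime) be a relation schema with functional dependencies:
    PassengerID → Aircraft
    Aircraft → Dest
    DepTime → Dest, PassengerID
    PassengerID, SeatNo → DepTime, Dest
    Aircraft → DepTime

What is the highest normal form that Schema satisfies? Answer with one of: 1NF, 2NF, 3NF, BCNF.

Candidate keys: {Aircraft, SeatNo}, {DepTime, SeatNo}, {PassengerID, SeatNo}. Prime attributes: {Aircraft, DepTime, PassengerID, SeatNo}.
PassengerID → Aircraft: {PassengerID}⁺ = {Aircraft, DepTime, Dest, PassengerID}, which is not all of the attributes, so the left side is not a superkey — BCNF is violated.
Aircraft → Dest determines the non-prime attribute {Dest} from a non-superkey — 3NF is violated.
The proper key subset {Aircraft} of {Aircraft, SeatNo} determines non-prime {Dest}, so the relation is not even in 2NF.

1NF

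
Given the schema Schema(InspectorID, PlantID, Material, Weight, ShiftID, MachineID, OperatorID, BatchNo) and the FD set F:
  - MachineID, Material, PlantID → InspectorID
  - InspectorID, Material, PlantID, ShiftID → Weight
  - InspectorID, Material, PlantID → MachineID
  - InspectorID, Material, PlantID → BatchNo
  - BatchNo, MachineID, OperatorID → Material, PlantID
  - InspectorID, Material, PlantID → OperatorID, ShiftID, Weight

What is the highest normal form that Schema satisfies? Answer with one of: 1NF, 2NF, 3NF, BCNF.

BCNF

Candidate keys: {BatchNo, MachineID, OperatorID}, {InspectorID, Material, PlantID}, {MachineID, Material, PlantID}. Prime attributes: {BatchNo, InspectorID, MachineID, Material, OperatorID, PlantID}.
The left-hand side of every FD is a superkey, so BCNF is satisfied.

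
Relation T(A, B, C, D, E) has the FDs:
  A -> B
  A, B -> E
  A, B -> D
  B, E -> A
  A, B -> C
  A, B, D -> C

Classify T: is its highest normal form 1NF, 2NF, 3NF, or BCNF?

Candidate keys: {A}, {B, E}. Prime attributes: {A, B, E}.
Each dependency's left side is a superkey — BCNF holds.

BCNF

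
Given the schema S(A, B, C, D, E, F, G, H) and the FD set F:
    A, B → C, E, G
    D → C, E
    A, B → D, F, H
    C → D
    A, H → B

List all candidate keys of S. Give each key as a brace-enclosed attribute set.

Attributes never on any right-hand side: {A} — every candidate key must contain it.
{A, B} is a candidate key since {A, B}⁺ = {A, B, C, D, E, F, G, H} covers every attribute.
{A, H} is a candidate key since {A, H}⁺ = {A, B, C, D, E, F, G, H} covers every attribute.
These are minimal and exhaustive — every other superkey contains one of them.

{A, B}, {A, H}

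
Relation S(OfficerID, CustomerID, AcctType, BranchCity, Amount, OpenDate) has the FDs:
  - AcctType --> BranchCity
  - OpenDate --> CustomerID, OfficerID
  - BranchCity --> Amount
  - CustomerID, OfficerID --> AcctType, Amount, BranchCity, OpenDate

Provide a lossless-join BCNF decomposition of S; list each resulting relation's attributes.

Candidate keys of the original relation: {CustomerID, OfficerID}, {OpenDate}.
In {AcctType, Amount, BranchCity, CustomerID, OfficerID, OpenDate}, {AcctType} is not a superkey ({AcctType}⁺ restricted to this set is {AcctType, Amount, BranchCity}), so split on AcctType --> Amount, BranchCity into {AcctType, Amount, BranchCity} and {AcctType, CustomerID, OfficerID, OpenDate}.
In {AcctType, Amount, BranchCity}, {BranchCity} is not a superkey ({BranchCity}⁺ restricted to this set is {Amount, BranchCity}), so split on BranchCity --> Amount into {Amount, BranchCity} and {AcctType, BranchCity}.
{Amount, BranchCity}: every determinant is a superkey — BCNF.
{AcctType, BranchCity}: every determinant is a superkey — BCNF.
{AcctType, CustomerID, OfficerID, OpenDate}: every determinant is a superkey — BCNF.

{AcctType, BranchCity}; {AcctType, CustomerID, OfficerID, OpenDate}; {Amount, BranchCity}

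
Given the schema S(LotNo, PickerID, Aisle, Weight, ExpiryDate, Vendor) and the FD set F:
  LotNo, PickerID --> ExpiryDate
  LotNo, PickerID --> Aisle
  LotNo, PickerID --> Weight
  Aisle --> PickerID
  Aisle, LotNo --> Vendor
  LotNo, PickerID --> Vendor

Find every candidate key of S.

{LotNo} never appears on the right of any FD, so every key must include it.
{Aisle, LotNo}⁺ = {Aisle, ExpiryDate, LotNo, PickerID, Vendor, Weight} — all of the relation — so {Aisle, LotNo} is a candidate key.
{LotNo, PickerID}⁺ = {Aisle, ExpiryDate, LotNo, PickerID, Vendor, Weight} — all of the relation — so {LotNo, PickerID} is a candidate key.
These are minimal and exhaustive — every other superkey contains one of them.

{Aisle, LotNo}, {LotNo, PickerID}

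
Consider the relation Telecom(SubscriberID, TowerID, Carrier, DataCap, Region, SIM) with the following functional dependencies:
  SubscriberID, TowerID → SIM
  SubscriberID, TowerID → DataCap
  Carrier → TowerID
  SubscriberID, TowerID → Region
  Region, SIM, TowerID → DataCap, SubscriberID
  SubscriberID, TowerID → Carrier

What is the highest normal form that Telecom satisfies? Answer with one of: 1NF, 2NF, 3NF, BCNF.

Candidate keys: {Carrier, Region, SIM}, {Carrier, SubscriberID}, {Region, SIM, TowerID}, {SubscriberID, TowerID}. Prime attributes: {Carrier, Region, SIM, SubscriberID, TowerID}.
Carrier → TowerID breaks BCNF: {Carrier}⁺ = {Carrier, TowerID}, so {Carrier} is not a superkey.
But every attribute on its right side ({TowerID}) is prime, and the same holds for every other non-superkey FD, so 3NF still holds.

3NF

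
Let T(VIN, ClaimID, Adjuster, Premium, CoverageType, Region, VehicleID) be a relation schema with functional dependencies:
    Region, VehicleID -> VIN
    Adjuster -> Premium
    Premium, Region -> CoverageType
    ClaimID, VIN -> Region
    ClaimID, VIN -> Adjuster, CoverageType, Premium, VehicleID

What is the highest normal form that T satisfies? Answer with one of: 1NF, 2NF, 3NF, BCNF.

Candidate keys: {ClaimID, Region, VehicleID}, {ClaimID, VIN}. Prime attributes: {ClaimID, Region, VIN, VehicleID}.
Region, VehicleID -> VIN: {Region, VehicleID}⁺ = {Region, VIN, VehicleID}, which is not all of the attributes, so the left side is not a superkey — BCNF is violated.
Because {Premium} is non-prime and the left side of Adjuster -> Premium is not a superkey, the relation is not in 3NF.
No proper subset of a key has a non-prime attribute in its closure, so there is no partial dependency; 2NF holds.

2NF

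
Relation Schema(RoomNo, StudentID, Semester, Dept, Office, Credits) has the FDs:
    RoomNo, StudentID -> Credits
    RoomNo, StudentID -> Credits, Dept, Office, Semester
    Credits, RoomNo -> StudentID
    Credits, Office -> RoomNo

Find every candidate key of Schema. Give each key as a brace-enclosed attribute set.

Closure of {Credits, Office} is {Credits, Dept, Office, RoomNo, Semester, StudentID}, the whole schema; {Credits, Office} is a candidate key.
Closure of {Credits, RoomNo} is {Credits, Dept, Office, RoomNo, Semester, StudentID}, the whole schema; {Credits, RoomNo} is a candidate key.
Closure of {RoomNo, StudentID} is {Credits, Dept, Office, RoomNo, Semester, StudentID}, the whole schema; {RoomNo, StudentID} is a candidate key.
Any other superkey properly contains one of these, so there are no further candidate keys.

{Credits, Office}, {Credits, RoomNo}, {RoomNo, StudentID}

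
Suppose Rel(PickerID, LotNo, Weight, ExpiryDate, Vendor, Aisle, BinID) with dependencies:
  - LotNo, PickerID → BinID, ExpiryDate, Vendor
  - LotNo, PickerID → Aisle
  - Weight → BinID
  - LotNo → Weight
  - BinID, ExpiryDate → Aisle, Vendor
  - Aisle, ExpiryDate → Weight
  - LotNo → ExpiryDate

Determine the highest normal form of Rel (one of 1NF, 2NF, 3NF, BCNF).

1NF

Candidate key: {LotNo, PickerID}. Prime attributes: {LotNo, PickerID}.
Weight → BinID breaks BCNF: {Weight}⁺ = {BinID, Weight}, so {Weight} is not a superkey.
Because {BinID} is non-prime and the left side of Weight → BinID is not a superkey, the relation is not in 3NF.
Since {LotNo} ⊂ {LotNo, PickerID} and {LotNo}⁺ ⊇ {Aisle, BinID, ExpiryDate, Vendor, Weight} with {Aisle, BinID, ExpiryDate, Vendor, Weight} non-prime, there is a partial dependency; 2NF fails.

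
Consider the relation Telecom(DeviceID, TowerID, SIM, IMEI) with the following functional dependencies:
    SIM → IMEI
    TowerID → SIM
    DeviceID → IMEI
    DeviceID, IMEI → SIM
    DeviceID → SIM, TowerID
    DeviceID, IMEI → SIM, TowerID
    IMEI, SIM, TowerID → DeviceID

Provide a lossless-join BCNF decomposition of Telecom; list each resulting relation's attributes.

Candidate keys of the original relation: {DeviceID}, {TowerID}.
{DeviceID, IMEI, SIM, TowerID}: {SIM} determines {IMEI, SIM} here but is not a superkey — split on SIM → IMEI, giving {IMEI, SIM} and {DeviceID, SIM, TowerID}.
{IMEI, SIM} is in BCNF.
{DeviceID, SIM, TowerID} is in BCNF.

{DeviceID, SIM, TowerID}; {IMEI, SIM}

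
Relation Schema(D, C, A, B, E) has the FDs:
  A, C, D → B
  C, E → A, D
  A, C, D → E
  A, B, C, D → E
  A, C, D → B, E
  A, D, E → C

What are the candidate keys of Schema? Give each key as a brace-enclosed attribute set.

{A, C, D}, {A, D, E}, {C, E}

{C, E}⁺ = {A, B, C, D, E} — all of the relation — so {C, E} is a candidate key.
{A, C, D}⁺ = {A, B, C, D, E} — all of the relation — so {A, C, D} is a candidate key.
{A, D, E}⁺ = {A, B, C, D, E} — all of the relation — so {A, D, E} is a candidate key.
These are minimal and exhaustive — every other superkey contains one of them.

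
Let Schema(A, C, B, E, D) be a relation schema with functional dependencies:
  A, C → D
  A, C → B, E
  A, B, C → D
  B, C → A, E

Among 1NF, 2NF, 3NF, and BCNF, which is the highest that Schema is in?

Candidate keys: {A, C}, {B, C}. Prime attributes: {A, B, C}.
The left-hand side of every FD is a superkey, so BCNF is satisfied.

BCNF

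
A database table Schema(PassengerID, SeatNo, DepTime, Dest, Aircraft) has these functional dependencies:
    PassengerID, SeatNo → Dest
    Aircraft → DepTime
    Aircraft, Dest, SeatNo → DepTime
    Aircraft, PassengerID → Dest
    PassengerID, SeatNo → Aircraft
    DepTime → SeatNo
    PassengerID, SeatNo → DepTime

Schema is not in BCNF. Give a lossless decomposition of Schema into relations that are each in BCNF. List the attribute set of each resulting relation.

Candidate keys of the original relation: {Aircraft, PassengerID}, {DepTime, PassengerID}, {PassengerID, SeatNo}.
In {Aircraft, DepTime, Dest, PassengerID, SeatNo}, {Aircraft} is not a superkey ({Aircraft}⁺ restricted to this set is {Aircraft, DepTime, SeatNo}), so split on Aircraft → DepTime, SeatNo into {Aircraft, DepTime, SeatNo} and {Aircraft, Dest, PassengerID}.
In {Aircraft, DepTime, SeatNo}, {DepTime} is not a superkey ({DepTime}⁺ restricted to this set is {DepTime, SeatNo}), so split on DepTime → SeatNo into {DepTime, SeatNo} and {Aircraft, DepTime}.
{DepTime, SeatNo}: every determinant is a superkey — BCNF.
{Aircraft, DepTime}: every determinant is a superkey — BCNF.
{Aircraft, Dest, PassengerID}: every determinant is a superkey — BCNF.

{Aircraft, DepTime}; {Aircraft, Dest, PassengerID}; {DepTime, SeatNo}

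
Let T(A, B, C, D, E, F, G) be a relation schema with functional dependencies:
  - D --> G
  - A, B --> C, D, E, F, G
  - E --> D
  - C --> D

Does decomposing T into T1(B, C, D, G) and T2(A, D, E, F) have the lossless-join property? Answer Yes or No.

No

T1 ∩ T2 = {D}; its closure under F is {D, G}.
T1 ⊄ {D, G} and T2 ⊄ {D, G}, so the split is lossy.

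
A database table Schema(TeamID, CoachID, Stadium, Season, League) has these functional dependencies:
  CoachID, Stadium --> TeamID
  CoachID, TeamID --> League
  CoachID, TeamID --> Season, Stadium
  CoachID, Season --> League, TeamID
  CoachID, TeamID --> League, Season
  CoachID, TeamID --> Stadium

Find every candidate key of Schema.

Attributes never on any right-hand side: {CoachID} — every candidate key must contain it.
{CoachID, Season}⁺ = {CoachID, League, Season, Stadium, TeamID} — all of the relation — so {CoachID, Season} is a candidate key.
{CoachID, Stadium}⁺ = {CoachID, League, Season, Stadium, TeamID} — all of the relation — so {CoachID, Stadium} is a candidate key.
{CoachID, TeamID}⁺ = {CoachID, League, Season, Stadium, TeamID} — all of the relation — so {CoachID, TeamID} is a candidate key.
No proper subset of any of these is a key, and no other minimal superkey exists.

{CoachID, Season}, {CoachID, Stadium}, {CoachID, TeamID}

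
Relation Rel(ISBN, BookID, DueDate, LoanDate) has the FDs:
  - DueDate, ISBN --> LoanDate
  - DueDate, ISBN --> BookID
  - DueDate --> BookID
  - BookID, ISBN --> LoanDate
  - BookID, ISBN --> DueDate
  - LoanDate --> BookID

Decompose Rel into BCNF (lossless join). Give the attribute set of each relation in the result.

Candidate keys of the original relation: {BookID, ISBN}, {DueDate, ISBN}, {ISBN, LoanDate}.
{BookID, DueDate, ISBN, LoanDate}: {DueDate} determines {BookID, DueDate} here but is not a superkey — split on DueDate --> BookID, giving {BookID, DueDate} and {DueDate, ISBN, LoanDate}.
{BookID, DueDate} has no BCNF violation.
{DueDate, ISBN, LoanDate} has no BCNF violation.

{BookID, DueDate}; {DueDate, ISBN, LoanDate}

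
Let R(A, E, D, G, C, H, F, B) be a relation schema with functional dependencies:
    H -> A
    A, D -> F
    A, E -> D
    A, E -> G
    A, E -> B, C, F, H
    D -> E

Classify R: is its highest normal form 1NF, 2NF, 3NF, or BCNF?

3NF

Candidate keys: {A, D}, {A, E}, {D, H}, {E, H}. Prime attributes: {A, D, E, H}.
H -> A breaks BCNF: {H}⁺ = {A, H}, so {H} is not a superkey.
But every attribute on its right side ({A}) is prime, and the same holds for every other non-superkey FD, so 3NF still holds.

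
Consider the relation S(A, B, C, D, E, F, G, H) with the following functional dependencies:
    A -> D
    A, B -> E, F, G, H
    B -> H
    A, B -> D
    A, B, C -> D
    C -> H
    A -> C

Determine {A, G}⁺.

{A, C, D, G, H}

Start with {A, G}.
A -> D applies; add {D} → now {A, D, G}.
A -> C applies; add {C} → now {A, C, D, G}.
C -> H applies; add {H} → now {A, C, D, G, H}.
No further FD applies.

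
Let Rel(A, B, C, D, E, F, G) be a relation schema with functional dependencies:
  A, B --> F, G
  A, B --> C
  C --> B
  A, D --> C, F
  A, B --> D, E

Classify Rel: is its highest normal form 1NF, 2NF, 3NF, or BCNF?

3NF

Candidate keys: {A, B}, {A, C}, {A, D}. Prime attributes: {A, B, C, D}.
For C --> B we have {C}⁺ = {B, C}; {C} is not a superkey, so BCNF fails.
But every attribute on its right side ({B}) is prime, and the same holds for every other non-superkey FD, so 3NF still holds.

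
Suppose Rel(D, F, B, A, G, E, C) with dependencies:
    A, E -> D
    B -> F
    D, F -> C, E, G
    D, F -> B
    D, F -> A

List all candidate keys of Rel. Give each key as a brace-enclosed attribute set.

{A, B, E}, {A, E, F}, {B, D}, {D, F}

Closure of {B, D} is {A, B, C, D, E, F, G}, the whole schema; {B, D} is a candidate key.
Closure of {D, F} is {A, B, C, D, E, F, G}, the whole schema; {D, F} is a candidate key.
Closure of {A, B, E} is {A, B, C, D, E, F, G}, the whole schema; {A, B, E} is a candidate key.
Closure of {A, E, F} is {A, B, C, D, E, F, G}, the whole schema; {A, E, F} is a candidate key.
These are minimal and exhaustive — every other superkey contains one of them.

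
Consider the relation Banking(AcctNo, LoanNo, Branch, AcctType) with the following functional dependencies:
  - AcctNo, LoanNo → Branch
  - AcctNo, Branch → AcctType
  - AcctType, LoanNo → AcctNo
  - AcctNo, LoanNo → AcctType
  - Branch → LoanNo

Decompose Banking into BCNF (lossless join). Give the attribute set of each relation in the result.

Candidate keys of the original relation: {AcctNo, Branch}, {AcctNo, LoanNo}, {AcctType, Branch}, {AcctType, LoanNo}.
In {AcctNo, AcctType, Branch, LoanNo}, {Branch} is not a superkey ({Branch}⁺ restricted to this set is {Branch, LoanNo}), so split on Branch → LoanNo into {Branch, LoanNo} and {AcctNo, AcctType, Branch}.
{Branch, LoanNo}: every determinant is a superkey — BCNF.
{AcctNo, AcctType, Branch}: every determinant is a superkey — BCNF.

{AcctNo, AcctType, Branch}; {Branch, LoanNo}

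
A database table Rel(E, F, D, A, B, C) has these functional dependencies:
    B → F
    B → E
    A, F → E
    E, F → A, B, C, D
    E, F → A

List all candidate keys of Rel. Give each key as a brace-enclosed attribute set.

Closure of {B} is {A, B, C, D, E, F}, the whole schema; {B} is a candidate key.
Closure of {A, F} is {A, B, C, D, E, F}, the whole schema; {A, F} is a candidate key.
Closure of {E, F} is {A, B, C, D, E, F}, the whole schema; {E, F} is a candidate key.
Any other superkey properly contains one of these, so there are no further candidate keys.

{A, F}, {B}, {E, F}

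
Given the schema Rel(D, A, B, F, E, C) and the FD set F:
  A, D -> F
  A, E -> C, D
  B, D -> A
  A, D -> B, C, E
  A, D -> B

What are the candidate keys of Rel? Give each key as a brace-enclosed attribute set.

{A, D}, {A, E}, {B, D}

{A, D} is a candidate key since {A, D}⁺ = {A, B, C, D, E, F} covers every attribute.
{A, E} is a candidate key since {A, E}⁺ = {A, B, C, D, E, F} covers every attribute.
{B, D} is a candidate key since {B, D}⁺ = {A, B, C, D, E, F} covers every attribute.
These are minimal and exhaustive — every other superkey contains one of them.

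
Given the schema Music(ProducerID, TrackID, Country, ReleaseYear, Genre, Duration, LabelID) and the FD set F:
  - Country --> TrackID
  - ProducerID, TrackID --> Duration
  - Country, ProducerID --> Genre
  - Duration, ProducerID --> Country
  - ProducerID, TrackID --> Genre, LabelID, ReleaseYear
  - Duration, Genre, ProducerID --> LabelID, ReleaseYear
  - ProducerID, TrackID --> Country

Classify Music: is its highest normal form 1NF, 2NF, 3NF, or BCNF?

3NF

Candidate keys: {Country, ProducerID}, {Duration, ProducerID}, {ProducerID, TrackID}. Prime attributes: {Country, Duration, ProducerID, TrackID}.
Country --> TrackID: {Country}⁺ = {Country, TrackID}, which is not all of the attributes, so the left side is not a superkey — BCNF is violated.
But every attribute on its right side ({TrackID}) is prime, and the same holds for every other non-superkey FD, so 3NF still holds.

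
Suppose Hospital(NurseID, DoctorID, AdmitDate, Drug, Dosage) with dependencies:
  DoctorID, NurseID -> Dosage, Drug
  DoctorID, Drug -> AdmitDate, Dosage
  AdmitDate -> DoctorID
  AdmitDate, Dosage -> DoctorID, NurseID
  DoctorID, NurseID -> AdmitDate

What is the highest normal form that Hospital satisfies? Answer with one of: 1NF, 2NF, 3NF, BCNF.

3NF

Candidate keys: {AdmitDate, Dosage}, {AdmitDate, Drug}, {AdmitDate, NurseID}, {DoctorID, Drug}, {DoctorID, NurseID}. Prime attributes: {AdmitDate, DoctorID, Dosage, Drug, NurseID}.
AdmitDate -> DoctorID breaks BCNF: {AdmitDate}⁺ = {AdmitDate, DoctorID}, so {AdmitDate} is not a superkey.
But every attribute on its right side ({DoctorID}) is prime, and the same holds for every other non-superkey FD, so 3NF still holds.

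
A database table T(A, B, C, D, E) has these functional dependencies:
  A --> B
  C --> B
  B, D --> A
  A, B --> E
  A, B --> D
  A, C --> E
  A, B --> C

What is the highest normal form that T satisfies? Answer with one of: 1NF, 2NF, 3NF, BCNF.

Candidate keys: {A}, {B, D}, {C, D}. Prime attributes: {A, B, C, D}.
C --> B: {C}⁺ = {B, C}, which is not all of the attributes, so the left side is not a superkey — BCNF is violated.
Its right-hand attributes {B} are all prime, as are those of every other non-superkey FD — the relation is in 3NF.

3NF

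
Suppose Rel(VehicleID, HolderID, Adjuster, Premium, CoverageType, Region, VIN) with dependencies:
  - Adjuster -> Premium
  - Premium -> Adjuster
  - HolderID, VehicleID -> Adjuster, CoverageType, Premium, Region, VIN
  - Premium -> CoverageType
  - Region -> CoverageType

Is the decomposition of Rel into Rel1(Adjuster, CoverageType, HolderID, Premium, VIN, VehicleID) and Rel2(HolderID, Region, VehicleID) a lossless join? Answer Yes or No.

The shared attributes are {HolderID, VehicleID} and {HolderID, VehicleID}⁺ = {Adjuster, CoverageType, HolderID, Premium, Region, VIN, VehicleID}.
This includes all of Rel1, so the common attributes are a superkey of Rel1 — the join is lossless.

Yes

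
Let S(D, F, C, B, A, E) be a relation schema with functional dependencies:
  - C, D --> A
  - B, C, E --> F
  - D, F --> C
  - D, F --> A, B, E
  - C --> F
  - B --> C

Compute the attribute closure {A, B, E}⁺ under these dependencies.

Start with {A, B, E}.
B --> C applies; add {C} → now {A, B, C, E}.
B, C, E --> F applies; add {F} → now {A, B, C, E, F}.
No further FD applies.

{A, B, C, E, F}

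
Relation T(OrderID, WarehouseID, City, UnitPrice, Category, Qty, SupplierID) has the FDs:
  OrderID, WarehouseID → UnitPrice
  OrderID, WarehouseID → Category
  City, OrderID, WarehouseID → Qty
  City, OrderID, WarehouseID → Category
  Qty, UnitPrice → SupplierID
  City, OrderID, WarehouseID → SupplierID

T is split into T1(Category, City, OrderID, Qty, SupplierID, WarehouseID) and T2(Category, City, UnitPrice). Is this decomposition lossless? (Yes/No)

T1 ∩ T2 = {Category, City}; its closure under F is {Category, City}.
The closure covers neither T1 nor T2 entirely; the join is not lossless.

No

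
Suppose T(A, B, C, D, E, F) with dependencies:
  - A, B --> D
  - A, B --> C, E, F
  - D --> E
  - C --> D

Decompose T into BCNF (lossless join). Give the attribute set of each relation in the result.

Candidate key of the original relation: {A, B}.
{A, B, C, D, E, F}: {D} determines {D, E} here but is not a superkey — split on D --> E, giving {D, E} and {A, B, C, D, F}.
{D, E} is in BCNF.
{A, B, C, D, F}: {C} determines {C, D} here but is not a superkey — split on C --> D, giving {C, D} and {A, B, C, F}.
{C, D} is in BCNF.
{A, B, C, F} is in BCNF.

{A, B, C, F}; {C, D}; {D, E}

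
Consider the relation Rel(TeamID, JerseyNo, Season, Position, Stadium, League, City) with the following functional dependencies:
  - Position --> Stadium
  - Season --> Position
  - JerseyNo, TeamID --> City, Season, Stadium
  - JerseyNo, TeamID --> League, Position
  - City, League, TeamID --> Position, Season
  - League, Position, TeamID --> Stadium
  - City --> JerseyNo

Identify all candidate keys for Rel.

{City, TeamID}, {JerseyNo, TeamID}

Attributes never on any right-hand side: {TeamID} — every candidate key must contain it.
{City, TeamID}⁺ = {City, JerseyNo, League, Position, Season, Stadium, TeamID} — all of the relation — so {City, TeamID} is a candidate key.
{JerseyNo, TeamID}⁺ = {City, JerseyNo, League, Position, Season, Stadium, TeamID} — all of the relation — so {JerseyNo, TeamID} is a candidate key.
No proper subset of any of these is a key, and no other minimal superkey exists.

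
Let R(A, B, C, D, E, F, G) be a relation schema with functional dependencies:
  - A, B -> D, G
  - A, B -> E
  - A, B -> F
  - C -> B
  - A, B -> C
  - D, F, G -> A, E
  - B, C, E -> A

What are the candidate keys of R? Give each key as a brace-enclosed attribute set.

Closure of {A, B} is {A, B, C, D, E, F, G}, the whole schema; {A, B} is a candidate key.
Closure of {A, C} is {A, B, C, D, E, F, G}, the whole schema; {A, C} is a candidate key.
Closure of {C, E} is {A, B, C, D, E, F, G}, the whole schema; {C, E} is a candidate key.
Closure of {B, D, F, G} is {A, B, C, D, E, F, G}, the whole schema; {B, D, F, G} is a candidate key.
Closure of {C, D, F, G} is {A, B, C, D, E, F, G}, the whole schema; {C, D, F, G} is a candidate key.
These are minimal and exhaustive — every other superkey contains one of them.

{A, B}, {A, C}, {B, D, F, G}, {C, D, F, G}, {C, E}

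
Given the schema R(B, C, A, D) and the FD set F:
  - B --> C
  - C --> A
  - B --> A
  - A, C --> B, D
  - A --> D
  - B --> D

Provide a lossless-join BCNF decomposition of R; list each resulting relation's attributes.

{A, B, C}; {A, D}

Candidate keys of the original relation: {B}, {C}.
{A, B, C, D}: {A} determines {A, D} here but is not a superkey — split on A --> D, giving {A, D} and {A, B, C}.
{A, D}: every determinant is a superkey — BCNF.
{A, B, C}: every determinant is a superkey — BCNF.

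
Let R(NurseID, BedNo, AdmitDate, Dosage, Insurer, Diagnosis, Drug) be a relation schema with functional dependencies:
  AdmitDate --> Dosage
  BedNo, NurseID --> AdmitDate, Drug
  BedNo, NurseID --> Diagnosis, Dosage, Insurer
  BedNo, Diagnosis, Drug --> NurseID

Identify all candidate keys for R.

{BedNo, Diagnosis, Drug}, {BedNo, NurseID}

No FD produces {BedNo}, so it must be in every candidate key.
{BedNo, NurseID}⁺ = {AdmitDate, BedNo, Diagnosis, Dosage, Drug, Insurer, NurseID}, which is every attribute, so {BedNo, NurseID} is a candidate key.
{BedNo, Diagnosis, Drug}⁺ = {AdmitDate, BedNo, Diagnosis, Dosage, Drug, Insurer, NurseID}, which is every attribute, so {BedNo, Diagnosis, Drug} is a candidate key.
These are minimal and exhaustive — every other superkey contains one of them.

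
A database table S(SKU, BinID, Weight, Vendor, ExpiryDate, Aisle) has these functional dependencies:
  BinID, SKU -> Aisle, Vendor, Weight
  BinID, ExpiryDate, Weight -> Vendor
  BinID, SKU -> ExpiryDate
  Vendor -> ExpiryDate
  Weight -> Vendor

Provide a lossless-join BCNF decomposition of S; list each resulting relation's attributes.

{Aisle, BinID, SKU, Weight}; {ExpiryDate, Vendor}; {ExpiryDate, Weight}; {Vendor, Weight}

Candidate key of the original relation: {BinID, SKU}.
{Aisle, BinID, ExpiryDate, SKU, Vendor, Weight}: {BinID, ExpiryDate, Weight} determines {BinID, ExpiryDate, Vendor, Weight} here but is not a superkey — split on BinID, ExpiryDate, Weight -> Vendor, giving {BinID, ExpiryDate, Vendor, Weight} and {Aisle, BinID, ExpiryDate, SKU, Weight}.
{BinID, ExpiryDate, Vendor, Weight}: {Vendor} determines {ExpiryDate, Vendor} here but is not a superkey — split on Vendor -> ExpiryDate, giving {ExpiryDate, Vendor} and {BinID, Vendor, Weight}.
{ExpiryDate, Vendor} has no BCNF violation.
{BinID, Vendor, Weight}: {Weight} determines {Vendor, Weight} here but is not a superkey — split on Weight -> Vendor, giving {Vendor, Weight} and {BinID, Weight}.
{Vendor, Weight} has no BCNF violation.
{BinID, Weight} has no BCNF violation.
{Aisle, BinID, ExpiryDate, SKU, Weight}: {Weight} determines {ExpiryDate, Weight} here but is not a superkey — split on Weight -> ExpiryDate, giving {ExpiryDate, Weight} and {Aisle, BinID, SKU, Weight}.
{ExpiryDate, Weight} has no BCNF violation.
{Aisle, BinID, SKU, Weight} has no BCNF violation.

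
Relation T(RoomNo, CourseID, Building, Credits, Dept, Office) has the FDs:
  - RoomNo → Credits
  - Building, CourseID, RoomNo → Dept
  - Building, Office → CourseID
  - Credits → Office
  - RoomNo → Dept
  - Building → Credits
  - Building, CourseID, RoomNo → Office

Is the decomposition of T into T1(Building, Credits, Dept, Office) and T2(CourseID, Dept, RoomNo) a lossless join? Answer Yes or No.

The shared attributes are {Dept} and {Dept}⁺ = {Dept}.
T1 ⊄ {Dept} and T2 ⊄ {Dept}, so the split is lossy.

No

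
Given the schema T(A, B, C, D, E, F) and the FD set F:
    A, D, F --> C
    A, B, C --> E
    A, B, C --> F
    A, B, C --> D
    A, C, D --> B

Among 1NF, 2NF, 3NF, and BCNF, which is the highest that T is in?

BCNF

Candidate keys: {A, B, C}, {A, C, D}, {A, D, F}. Prime attributes: {A, B, C, D, F}.
The left-hand side of every FD is a superkey, so BCNF is satisfied.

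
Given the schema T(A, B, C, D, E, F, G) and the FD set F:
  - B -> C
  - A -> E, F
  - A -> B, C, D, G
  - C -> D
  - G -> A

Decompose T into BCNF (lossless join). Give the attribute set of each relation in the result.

{A, B, E, F, G}; {B, C}; {C, D}

Candidate keys of the original relation: {A}, {G}.
In {A, B, C, D, E, F, G}, {B} is not a superkey ({B}⁺ restricted to this set is {B, C, D}), so split on B -> C, D into {B, C, D} and {A, B, E, F, G}.
In {B, C, D}, {C} is not a superkey ({C}⁺ restricted to this set is {C, D}), so split on C -> D into {C, D} and {B, C}.
{C, D}: every determinant is a superkey — BCNF.
{B, C}: every determinant is a superkey — BCNF.
{A, B, E, F, G}: every determinant is a superkey — BCNF.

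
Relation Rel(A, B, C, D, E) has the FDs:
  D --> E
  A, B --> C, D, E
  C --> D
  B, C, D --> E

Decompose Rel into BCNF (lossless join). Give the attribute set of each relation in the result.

Candidate key of the original relation: {A, B}.
{A, B, C, D, E}: {D} determines {D, E} here but is not a superkey — split on D --> E, giving {D, E} and {A, B, C, D}.
{D, E} is in BCNF.
{A, B, C, D}: {C} determines {C, D} here but is not a superkey — split on C --> D, giving {C, D} and {A, B, C}.
{C, D} is in BCNF.
{A, B, C} is in BCNF.

{A, B, C}; {C, D}; {D, E}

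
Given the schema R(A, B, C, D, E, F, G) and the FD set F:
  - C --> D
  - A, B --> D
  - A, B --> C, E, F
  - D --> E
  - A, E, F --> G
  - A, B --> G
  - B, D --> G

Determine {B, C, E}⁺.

Start with {B, C, E}.
C --> D applies; add {D} → now {B, C, D, E}.
B, D --> G applies; add {G} → now {B, C, D, E, G}.
No further FD applies.

{B, C, D, E, G}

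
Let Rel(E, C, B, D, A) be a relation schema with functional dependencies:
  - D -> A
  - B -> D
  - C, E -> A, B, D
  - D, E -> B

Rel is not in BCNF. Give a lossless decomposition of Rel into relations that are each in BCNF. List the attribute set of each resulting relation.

{A, D}; {B, C, E}; {B, D}

Candidate key of the original relation: {C, E}.
{A, B, C, D, E}: {D} determines {A, D} here but is not a superkey — split on D -> A, giving {A, D} and {B, C, D, E}.
{A, D} has no BCNF violation.
{B, C, D, E}: {B} determines {B, D} here but is not a superkey — split on B -> D, giving {B, D} and {B, C, E}.
{B, D} has no BCNF violation.
{B, C, E} has no BCNF violation.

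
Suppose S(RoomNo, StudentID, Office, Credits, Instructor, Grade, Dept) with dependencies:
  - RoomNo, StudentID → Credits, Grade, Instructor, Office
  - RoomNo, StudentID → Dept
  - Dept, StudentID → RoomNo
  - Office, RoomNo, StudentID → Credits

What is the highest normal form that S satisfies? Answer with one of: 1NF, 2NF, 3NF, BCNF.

BCNF

Candidate keys: {Dept, StudentID}, {RoomNo, StudentID}. Prime attributes: {Dept, RoomNo, StudentID}.
Each dependency's left side is a superkey — BCNF holds.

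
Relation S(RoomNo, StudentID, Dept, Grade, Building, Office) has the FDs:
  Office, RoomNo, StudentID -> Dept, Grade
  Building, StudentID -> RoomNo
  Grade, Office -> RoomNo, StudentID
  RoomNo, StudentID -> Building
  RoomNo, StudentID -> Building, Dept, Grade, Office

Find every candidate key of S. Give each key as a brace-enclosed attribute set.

{Building, StudentID}, {Grade, Office}, {RoomNo, StudentID}

{Building, StudentID} is a candidate key since {Building, StudentID}⁺ = {Building, Dept, Grade, Office, RoomNo, StudentID} covers every attribute.
{Grade, Office} is a candidate key since {Grade, Office}⁺ = {Building, Dept, Grade, Office, RoomNo, StudentID} covers every attribute.
{RoomNo, StudentID} is a candidate key since {RoomNo, StudentID}⁺ = {Building, Dept, Grade, Office, RoomNo, StudentID} covers every attribute.
Any other superkey properly contains one of these, so there are no further candidate keys.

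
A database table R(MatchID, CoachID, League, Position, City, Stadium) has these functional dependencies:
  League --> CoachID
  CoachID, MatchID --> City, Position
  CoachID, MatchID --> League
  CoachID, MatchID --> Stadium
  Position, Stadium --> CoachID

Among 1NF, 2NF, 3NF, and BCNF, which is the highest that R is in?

3NF

Candidate keys: {CoachID, MatchID}, {League, MatchID}, {MatchID, Position, Stadium}. Prime attributes: {CoachID, League, MatchID, Position, Stadium}.
For League --> CoachID we have {League}⁺ = {CoachID, League}; {League} is not a superkey, so BCNF fails.
Since {CoachID} ⊆ prime attributes and every other non-superkey FD also has a prime right side, the schema is in 3NF.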